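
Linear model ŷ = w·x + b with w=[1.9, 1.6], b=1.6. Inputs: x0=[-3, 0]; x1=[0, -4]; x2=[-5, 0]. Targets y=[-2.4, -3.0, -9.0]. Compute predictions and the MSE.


ŷ0 = (1.9)·(-3) + (1.6)·(0) + 1.6 = -4.1
ŷ1 = (1.9)·(0) + (1.6)·(-4) + 1.6 = -4.8
ŷ2 = (1.9)·(-5) + (1.6)·(0) + 1.6 = -7.9
errors² = [2.89, 3.24, 1.21]
MSE = 7.3400/3 = 2.4467

2.4467


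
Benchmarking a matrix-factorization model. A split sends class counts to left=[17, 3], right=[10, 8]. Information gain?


Parent = [27, 11], H_parent = 0.868
H_left = 0.6098 (n=20), H_right = 0.9911 (n=18)
H_children = (20/38)·0.6098 + (18/38)·0.9911 = 0.7904
IG = 0.868 - 0.7904 = 0.0776

0.0776


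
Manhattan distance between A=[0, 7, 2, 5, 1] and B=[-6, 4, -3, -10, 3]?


d = |0+ 6| + |7-4| + |2+ 3| + |5+ 10| + |1-3|
  = 6 + 3 + 5 + 15 + 2
  = 31

31


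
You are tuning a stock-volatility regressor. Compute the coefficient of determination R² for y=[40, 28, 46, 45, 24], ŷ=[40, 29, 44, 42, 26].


ȳ = 36.6
SS_res = Σ(y-ŷ)² = 18
SS_tot = Σ(y-ȳ)² = 403.2
R² = 1 - SS_res/SS_tot = 1 - 0.0446 = 0.9554

0.9554


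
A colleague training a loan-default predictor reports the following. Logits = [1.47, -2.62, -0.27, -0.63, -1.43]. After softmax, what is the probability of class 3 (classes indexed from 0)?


Exponentials: e^1.47=4.3492, e^-2.62=0.0728, e^-0.27=0.7634, e^-0.63=0.5326, e^-1.43=0.2393
Sum = 5.9573
Softmax = [0.7301, 0.0122, 0.1281, 0.0894, 0.0402]
p[3] = 0.5326/5.9573 = 0.0894

0.0894


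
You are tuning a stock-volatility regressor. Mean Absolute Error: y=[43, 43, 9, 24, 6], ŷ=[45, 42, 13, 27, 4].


Absolute errors: |43-45|=2, |43-42|=1, |9-13|=4, |24-27|=3, |6-4|=2
Sum = 12
MAE = 12/5 = 12/5

12/5


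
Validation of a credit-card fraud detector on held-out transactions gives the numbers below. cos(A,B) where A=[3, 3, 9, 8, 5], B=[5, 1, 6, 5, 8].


A·B = 3·5 + 3·1 + 9·6 + 8·5 + 5·8 = 152
‖A‖ = √188 = 13.7113, ‖B‖ = √151 = 12.2882
cos = 152/(√188·√151) = 152/√28388 = 0.9021

0.9021


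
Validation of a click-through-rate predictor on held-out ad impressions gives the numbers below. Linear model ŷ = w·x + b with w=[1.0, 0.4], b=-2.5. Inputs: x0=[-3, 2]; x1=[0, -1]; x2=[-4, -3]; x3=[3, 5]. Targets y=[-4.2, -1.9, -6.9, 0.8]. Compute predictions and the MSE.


ŷ0 = (1.0)·(-3) + (0.4)·(2) - 2.5 = -4.7
ŷ1 = (1.0)·(0) + (0.4)·(-1) - 2.5 = -2.9
ŷ2 = (1.0)·(-4) + (0.4)·(-3) - 2.5 = -7.7
ŷ3 = (1.0)·(3) + (0.4)·(5) - 2.5 = 2.5
errors² = [0.25, 1.0, 0.64, 2.89]
MSE = 4.7800/4 = 1.195

1.195


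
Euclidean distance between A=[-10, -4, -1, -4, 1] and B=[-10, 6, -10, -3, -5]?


d = √((-10+ 10)² + (-4-6)² + (-1+ 10)² + (-4+ 3)² + (1+ 5)²)
  = √(0 + 100 + 81 + 1 + 36)
  = √218 = 14.7648

14.7648


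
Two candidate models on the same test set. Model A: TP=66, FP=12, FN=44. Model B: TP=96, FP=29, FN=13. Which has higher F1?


Model A: P=66/78=0.8462, R=66/110=0.6, F1=2PR/(P+R)=2TP/(2TP+FP+FN)=132/188=0.7021
Model B: P=96/125=0.768, R=96/109=0.8807, F1=2PR/(P+R)=2TP/(2TP+FP+FN)=192/234=0.8205
0.7021 < 0.8205 → Model B

Model B


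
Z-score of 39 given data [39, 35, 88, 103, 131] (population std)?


μ = 79.2, σ = 37.1397
z = (39 - 79.2)/37.1397 = -1.0824

-1.0824


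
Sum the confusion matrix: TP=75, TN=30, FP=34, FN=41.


Total = TP + TN + FP + FN
= 75 + 30 + 34 + 41
= 180
(Predicted positive: 109, predicted negative: 71)

180


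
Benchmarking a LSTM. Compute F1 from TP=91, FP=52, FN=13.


Precision = 91/143 = 0.6364
Recall = 91/104 = 0.875
F1 = 2·P·R/(P+R) = 2·TP/(2·TP+FP+FN) = 182/(182+52+13) = 182/247 = 0.7368

0.7368


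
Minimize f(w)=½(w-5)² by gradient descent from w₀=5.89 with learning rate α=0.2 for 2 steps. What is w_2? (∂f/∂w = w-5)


step 1: grad = 5.89-5 = 0.89; w = 5.89 - 0.2·(0.89) = 5.712
step 2: grad = 5.712-5 = 0.712; w = 5.712 - 0.2·(0.712) = 5.5696

5.5696


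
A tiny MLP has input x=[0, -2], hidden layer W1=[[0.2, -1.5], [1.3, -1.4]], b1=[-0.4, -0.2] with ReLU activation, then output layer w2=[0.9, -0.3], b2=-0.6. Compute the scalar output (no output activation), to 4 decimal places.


z1[0] = (0.2)·(0) + (-1.5)·(-2) - 0.4 = 2.6
z1[1] = (1.3)·(0) + (-1.4)·(-2) - 0.2 = 2.6
h = ReLU(z1) = [2.6, 2.6]
output = (0.9)·(2.6) + (-0.3)·(2.6) - 0.6 = 0.96

0.96


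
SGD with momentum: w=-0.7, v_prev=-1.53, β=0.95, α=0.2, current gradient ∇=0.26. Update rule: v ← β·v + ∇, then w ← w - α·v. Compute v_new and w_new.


v_new = 0.95·-1.53 + 0.26 = -1.4535 + 0.26 = -1.1935
w_new = -0.7 - 0.2·-1.1935 = -0.7 + 0.2387 = -0.4613

v_new=-1.1935, w_new=-0.4613


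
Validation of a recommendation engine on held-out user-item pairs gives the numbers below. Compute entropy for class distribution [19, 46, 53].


Probabilities: [19/118, 46/118, 53/118] ≈ [0.161, 0.3898, 0.4492]
H = -((19/118)·log₂(19/118) + (46/118)·log₂(46/118) + (53/118)·log₂(53/118))
  = 1.4727 bits

1.4727 bits


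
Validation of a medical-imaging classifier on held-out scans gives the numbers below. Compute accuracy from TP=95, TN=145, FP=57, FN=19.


Accuracy = (TP+TN)/(TP+TN+FP+FN)
= (95+145)/(316)
= 240/316 = 75.95%

75.95%


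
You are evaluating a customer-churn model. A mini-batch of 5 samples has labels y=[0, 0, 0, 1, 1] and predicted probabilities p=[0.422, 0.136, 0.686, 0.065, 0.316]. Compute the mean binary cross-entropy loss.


L[0] = -ln(1-0.422) = -ln(0.578) = 0.5482
L[1] = -ln(1-0.136) = -ln(0.864) = 0.1462
L[2] = -ln(1-0.686) = -ln(0.314) = 1.1584
L[3] = -ln(0.065) = 2.7334
L[4] = -ln(0.316) = 1.152
mean = (0.5482 + 0.1462 + 1.1584 + 2.7334 + 1.152)/5 = 1.1476

1.1476


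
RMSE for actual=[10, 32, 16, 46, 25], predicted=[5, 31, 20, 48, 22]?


MSE = 55/5 = 11
RMSE = √(55/5) = 3.3166

3.3166


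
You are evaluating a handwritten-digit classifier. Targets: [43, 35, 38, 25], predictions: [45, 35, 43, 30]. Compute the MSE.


Squared errors: (43-45)²=4, (35-35)²=0, (38-43)²=25, (25-30)²=25
Sum = 54
MSE = 54/4 = 27/2

27/2


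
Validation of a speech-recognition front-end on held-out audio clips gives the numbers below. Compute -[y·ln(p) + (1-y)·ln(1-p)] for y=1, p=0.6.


BCE = -[y·ln(p) + (1-y)·ln(1-p)]
= -1·ln(0.6) - 0
= -ln(0.6) = 0.5108

0.5108


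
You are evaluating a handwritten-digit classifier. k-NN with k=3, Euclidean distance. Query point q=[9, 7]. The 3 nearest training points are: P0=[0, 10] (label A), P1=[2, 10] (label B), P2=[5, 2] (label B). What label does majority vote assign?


d(q,P0) = 9.4868  (label A)
d(q,P1) = 7.6158  (label B)
d(q,P2) = 6.4031  (label B)
Votes: A=1, B=2
Majority → B

B


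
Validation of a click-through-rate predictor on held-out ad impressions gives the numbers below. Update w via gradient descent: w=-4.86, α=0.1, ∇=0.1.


w_new = w - α·∇
= -4.86 - 0.1·0.1
= -4.86 - 0.01
= -4.87

-4.87


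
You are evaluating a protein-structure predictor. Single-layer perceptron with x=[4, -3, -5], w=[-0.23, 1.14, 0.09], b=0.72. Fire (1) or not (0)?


z = (4)·(-0.23) + (-3)·(1.14) + (-5)·(0.09) + 0.72
  = -4.07
step(z) = 0 (z<0)

0


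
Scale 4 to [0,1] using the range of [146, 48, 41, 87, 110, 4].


min=4, max=146
(4-4)/(146-4) = 0/142 = 0.0

0.0


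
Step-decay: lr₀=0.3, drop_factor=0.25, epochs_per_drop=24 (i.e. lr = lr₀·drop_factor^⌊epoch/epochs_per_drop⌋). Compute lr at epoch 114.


n_drops = ⌊114/24⌋ = 4
lr = 0.3·0.25^4 = 0.3·0.00390625 = 0.001171875

0.001171875


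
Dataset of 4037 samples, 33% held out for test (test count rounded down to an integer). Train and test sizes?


Test = ⌊4037·33/100⌋ = 1332
Train = 4037 - 1332 = 2705

Train: 2705, Test: 1332


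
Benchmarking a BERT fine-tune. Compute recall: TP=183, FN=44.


Recall = TP/(TP+FN)
= 183/(183+44)
= 183/227 = 80.62%

80.62%


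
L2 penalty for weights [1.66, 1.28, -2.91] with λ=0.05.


‖w‖₂² = (1.66)² + (1.28)² + (-2.91)²
     = 2.7556 + 1.6384 + 8.4681
     = 12.8621
λ·‖w‖₂² = 0.05·12.8621 = 0.643105

0.643105


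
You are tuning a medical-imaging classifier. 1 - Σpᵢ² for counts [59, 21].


Probabilities: [59/80, 21/80] ≈ [0.7375, 0.2625]
Σpᵢ² = (3481 + 441)/80² = 3922/6400
Gini = 1 - Σpᵢ² = 1 - 3922/6400 = 0.3872

0.3872


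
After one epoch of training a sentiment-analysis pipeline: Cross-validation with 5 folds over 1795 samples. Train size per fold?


Fold size = 1795/5 = 359
Training per fold = 1795 - 359 = 1436

1436


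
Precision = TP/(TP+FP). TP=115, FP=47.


Precision = TP/(TP+FP)
= 115/(115+47)
= 115/162 = 70.99%

70.99%


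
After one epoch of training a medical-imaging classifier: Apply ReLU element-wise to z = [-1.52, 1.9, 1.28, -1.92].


ReLU(-1.52) = max(0, -1.52) = 0.0
ReLU(1.9) = max(0, 1.9) = 1.9
ReLU(1.28) = max(0, 1.28) = 1.28
ReLU(-1.92) = max(0, -1.92) = 0.0
result = [0.0, 1.9, 1.28, 0.0]

[0.0, 1.9, 1.28, 0.0]


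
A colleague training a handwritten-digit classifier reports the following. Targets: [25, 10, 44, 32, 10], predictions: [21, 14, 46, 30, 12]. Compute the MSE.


Squared errors: (25-21)²=16, (10-14)²=16, (44-46)²=4, (32-30)²=4, (10-12)²=4
Sum = 44
MSE = 44/5 = 44/5

44/5


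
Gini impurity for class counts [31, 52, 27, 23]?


Probabilities: [31/133, 52/133, 27/133, 23/133] ≈ [0.2331, 0.391, 0.203, 0.1729]
Σpᵢ² = (961 + 2704 + 729 + 529)/133² = 4923/17689
Gini = 1 - Σpᵢ² = 1 - 4923/17689 = 0.7217

0.7217


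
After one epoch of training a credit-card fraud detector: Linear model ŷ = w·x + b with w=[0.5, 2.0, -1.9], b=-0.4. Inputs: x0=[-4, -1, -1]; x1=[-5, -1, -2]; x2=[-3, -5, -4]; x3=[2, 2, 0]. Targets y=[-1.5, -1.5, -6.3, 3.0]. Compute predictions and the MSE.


ŷ0 = (0.5)·(-4) + (2.0)·(-1) + (-1.9)·(-1) - 0.4 = -2.5
ŷ1 = (0.5)·(-5) + (2.0)·(-1) + (-1.9)·(-2) - 0.4 = -1.1
ŷ2 = (0.5)·(-3) + (2.0)·(-5) + (-1.9)·(-4) - 0.4 = -4.3
ŷ3 = (0.5)·(2) + (2.0)·(2) + (-1.9)·(0) - 0.4 = 4.6
errors² = [1.0, 0.16, 4.0, 2.56]
MSE = 7.7200/4 = 1.93

1.93


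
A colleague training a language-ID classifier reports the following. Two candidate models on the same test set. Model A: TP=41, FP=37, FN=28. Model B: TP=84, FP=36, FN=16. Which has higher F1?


Model A: P=41/78=0.5256, R=41/69=0.5942, F1=2PR/(P+R)=2TP/(2TP+FP+FN)=82/147=0.5578
Model B: P=84/120=0.7, R=84/100=0.84, F1=2PR/(P+R)=2TP/(2TP+FP+FN)=168/220=0.7636
0.5578 < 0.7636 → Model B

Model B


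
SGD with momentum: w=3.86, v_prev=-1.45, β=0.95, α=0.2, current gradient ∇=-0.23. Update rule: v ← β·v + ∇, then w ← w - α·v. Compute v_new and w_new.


v_new = 0.95·-1.45 - 0.23 = -1.3775 - 0.23 = -1.6075
w_new = 3.86 - 0.2·-1.6075 = 3.86 + 0.3215 = 4.1815

v_new=-1.6075, w_new=4.1815


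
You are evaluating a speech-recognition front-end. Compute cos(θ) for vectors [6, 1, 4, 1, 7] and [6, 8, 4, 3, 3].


A·B = 6·6 + 1·8 + 4·4 + 1·3 + 7·3 = 84
‖A‖ = √103 = 10.1489, ‖B‖ = √134 = 11.5758
cos = 84/(√103·√134) = 84/√13802 = 0.715

0.715


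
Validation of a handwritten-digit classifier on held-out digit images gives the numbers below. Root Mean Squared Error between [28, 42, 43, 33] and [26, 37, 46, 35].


MSE = 42/4 = 10.5
RMSE = √(42/4) = 3.2404

3.2404


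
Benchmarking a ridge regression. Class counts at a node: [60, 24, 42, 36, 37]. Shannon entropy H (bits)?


Probabilities: [60/199, 24/199, 42/199, 36/199, 37/199] ≈ [0.3015, 0.1206, 0.2111, 0.1809, 0.1859]
H = -((60/199)·log₂(60/199) + (24/199)·log₂(24/199) + (42/199)·log₂(42/199) + (36/199)·log₂(36/199) + (37/199)·log₂(37/199))
  = 2.2608 bits

2.2608 bits


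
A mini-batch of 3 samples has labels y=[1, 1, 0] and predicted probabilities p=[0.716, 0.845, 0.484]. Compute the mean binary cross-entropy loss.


L[0] = -ln(0.716) = 0.3341
L[1] = -ln(0.845) = 0.1684
L[2] = -ln(1-0.484) = -ln(0.516) = 0.6616
mean = (0.3341 + 0.1684 + 0.6616)/3 = 0.388

0.388


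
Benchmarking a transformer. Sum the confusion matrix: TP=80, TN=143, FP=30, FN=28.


Total = TP + TN + FP + FN
= 80 + 143 + 30 + 28
= 281
(Predicted positive: 110, predicted negative: 171)

281


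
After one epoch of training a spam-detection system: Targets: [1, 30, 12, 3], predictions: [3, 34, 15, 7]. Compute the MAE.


Absolute errors: |1-3|=2, |30-34|=4, |12-15|=3, |3-7|=4
Sum = 13
MAE = 13/4 = 13/4

13/4


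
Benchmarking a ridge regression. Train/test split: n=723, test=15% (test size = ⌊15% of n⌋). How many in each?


Test = ⌊723·15/100⌋ = 108
Train = 723 - 108 = 615

Train: 615, Test: 108


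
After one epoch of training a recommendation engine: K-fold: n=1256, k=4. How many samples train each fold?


Fold size = 1256/4 = 314
Training per fold = 1256 - 314 = 942

942


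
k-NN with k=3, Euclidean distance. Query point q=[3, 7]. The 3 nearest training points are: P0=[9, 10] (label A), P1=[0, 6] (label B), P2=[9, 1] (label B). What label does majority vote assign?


d(q,P0) = 6.7082  (label A)
d(q,P1) = 3.1623  (label B)
d(q,P2) = 8.4853  (label B)
Votes: A=1, B=2
Majority → B

B


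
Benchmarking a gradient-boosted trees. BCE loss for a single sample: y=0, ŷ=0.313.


BCE = -[y·ln(p) + (1-y)·ln(1-p)]
= -0 - 1·ln(1-0.313)
= -ln(0.687) = 0.3754

0.3754


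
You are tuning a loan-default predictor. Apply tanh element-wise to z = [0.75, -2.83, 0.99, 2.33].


tanh(0.75) = 0.6351
tanh(-2.83) = -0.9931
tanh(0.99) = 0.7574
tanh(2.33) = 0.9812
result = [0.6351, -0.9931, 0.7574, 0.9812]

[0.6351, -0.9931, 0.7574, 0.9812]


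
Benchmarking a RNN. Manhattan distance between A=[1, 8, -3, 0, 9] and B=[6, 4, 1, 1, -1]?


d = |1-6| + |8-4| + |-3-1| + |0-1| + |9+ 1|
  = 5 + 4 + 4 + 1 + 10
  = 24

24


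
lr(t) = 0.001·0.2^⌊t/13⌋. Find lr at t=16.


n_drops = ⌊16/13⌋ = 1
lr = 0.001·0.2^1 = 0.001·0.2 = 0.0002

0.0002


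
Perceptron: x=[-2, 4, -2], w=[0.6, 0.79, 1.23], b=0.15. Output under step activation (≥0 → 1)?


z = (-2)·(0.6) + (4)·(0.79) + (-2)·(1.23) + 0.15
  = -0.35
step(z) = 0 (z<0)

0


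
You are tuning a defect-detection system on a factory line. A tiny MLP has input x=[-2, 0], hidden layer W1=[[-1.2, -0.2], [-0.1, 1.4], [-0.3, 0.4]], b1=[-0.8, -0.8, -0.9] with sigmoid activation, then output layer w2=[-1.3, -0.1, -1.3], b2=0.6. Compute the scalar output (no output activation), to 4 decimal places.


z1[0] = (-1.2)·(-2) + (-0.2)·(0) - 0.8 = 1.6
z1[1] = (-0.1)·(-2) + (1.4)·(0) - 0.8 = -0.6
z1[2] = (-0.3)·(-2) + (0.4)·(0) - 0.9 = -0.3
h = sigmoid(z1) = [0.832, 0.3543, 0.4256]
output = (-1.3)·(0.832) + (-0.1)·(0.3543) + (-1.3)·(0.4256) + 0.6 = -1.0703

-1.0703


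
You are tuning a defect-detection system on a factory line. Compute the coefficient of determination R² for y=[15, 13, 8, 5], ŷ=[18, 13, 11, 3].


ȳ = 10.25
SS_res = Σ(y-ŷ)² = 22
SS_tot = Σ(y-ȳ)² = 62.75
R² = 1 - SS_res/SS_tot = 1 - 0.3506 = 0.6494

0.6494


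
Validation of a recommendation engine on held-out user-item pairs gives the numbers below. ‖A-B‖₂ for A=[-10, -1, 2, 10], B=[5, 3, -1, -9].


d = √((-10-5)² + (-1-3)² + (2+ 1)² + (10+ 9)²)
  = √(225 + 16 + 9 + 361)
  = √611 = 24.7184

24.7184


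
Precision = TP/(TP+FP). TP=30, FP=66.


Precision = TP/(TP+FP)
= 30/(30+66)
= 30/96 = 31.25%

31.25%


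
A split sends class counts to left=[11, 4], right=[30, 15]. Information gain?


Parent = [41, 19], H_parent = 0.9007
H_left = 0.8366 (n=15), H_right = 0.9183 (n=45)
H_children = (15/60)·0.8366 + (45/60)·0.9183 = 0.8979
IG = 0.9007 - 0.8979 = 0.0028

0.0028


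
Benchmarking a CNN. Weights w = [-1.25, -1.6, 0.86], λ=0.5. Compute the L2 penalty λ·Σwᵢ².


‖w‖₂² = (-1.25)² + (-1.6)² + (0.86)²
     = 1.5625 + 2.56 + 0.7396
     = 4.8621
λ·‖w‖₂² = 0.5·4.8621 = 2.43105

2.43105


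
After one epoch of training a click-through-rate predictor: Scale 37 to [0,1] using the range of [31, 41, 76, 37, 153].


min=31, max=153
(37-31)/(153-31) = 6/122 = 0.0492

0.0492


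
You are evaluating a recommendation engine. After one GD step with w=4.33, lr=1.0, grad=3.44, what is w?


w_new = w - α·∇
= 4.33 - 1.0·3.44
= 4.33 - 3.44
= 0.89

0.89


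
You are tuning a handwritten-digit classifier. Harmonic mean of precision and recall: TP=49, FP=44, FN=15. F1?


Precision = 49/93 = 0.5269
Recall = 49/64 = 0.7656
F1 = 2·P·R/(P+R) = 2·TP/(2·TP+FP+FN) = 98/(98+44+15) = 98/157 = 0.6242

0.6242


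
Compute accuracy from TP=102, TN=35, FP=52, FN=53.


Accuracy = (TP+TN)/(TP+TN+FP+FN)
= (102+35)/(242)
= 137/242 = 56.61%

56.61%


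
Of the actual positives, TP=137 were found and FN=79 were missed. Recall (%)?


Recall = TP/(TP+FN)
= 137/(137+79)
= 137/216 = 63.43%

63.43%


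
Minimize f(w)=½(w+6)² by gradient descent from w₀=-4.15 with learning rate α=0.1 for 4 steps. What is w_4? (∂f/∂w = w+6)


step 1: grad = -4.15+6 = 1.85; w = -4.15 - 0.1·(1.85) = -4.335
step 2: grad = -4.335+6 = 1.665; w = -4.335 - 0.1·(1.665) = -4.5015
step 3: grad = -4.5015+6 = 1.4985; w = -4.5015 - 0.1·(1.4985) = -4.65135
step 4: grad = -4.65135+6 = 1.34865; w = -4.65135 - 0.1·(1.34865) = -4.786215

-4.786215


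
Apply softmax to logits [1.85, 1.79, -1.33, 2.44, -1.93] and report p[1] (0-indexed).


Exponentials: e^1.85=6.3598, e^1.79=5.9895, e^-1.33=0.2645, e^2.44=11.473, e^-1.93=0.1451
Sum = 24.2319
Softmax = [0.2625, 0.2472, 0.0109, 0.4735, 0.006]
p[1] = 5.9895/24.2319 = 0.2472

0.2472


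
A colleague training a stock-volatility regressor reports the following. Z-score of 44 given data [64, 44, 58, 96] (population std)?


μ = 65.5, σ = 19.046
z = (44 - 65.5)/19.046 = -1.1288

-1.1288


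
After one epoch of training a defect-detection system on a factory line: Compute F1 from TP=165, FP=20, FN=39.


Precision = 165/185 = 0.8919
Recall = 165/204 = 0.8088
F1 = 2·P·R/(P+R) = 2·TP/(2·TP+FP+FN) = 330/(330+20+39) = 330/389 = 0.8483

0.8483


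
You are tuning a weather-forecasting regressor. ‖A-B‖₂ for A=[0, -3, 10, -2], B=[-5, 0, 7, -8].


d = √((0+ 5)² + (-3-0)² + (10-7)² + (-2+ 8)²)
  = √(25 + 9 + 9 + 36)
  = √79 = 8.8882

8.8882


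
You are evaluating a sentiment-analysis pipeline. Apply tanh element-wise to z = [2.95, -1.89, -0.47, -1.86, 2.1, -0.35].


tanh(2.95) = 0.9945
tanh(-1.89) = -0.9554
tanh(-0.47) = -0.4382
tanh(-1.86) = -0.9527
tanh(2.1) = 0.9705
tanh(-0.35) = -0.3364
result = [0.9945, -0.9554, -0.4382, -0.9527, 0.9705, -0.3364]

[0.9945, -0.9554, -0.4382, -0.9527, 0.9705, -0.3364]


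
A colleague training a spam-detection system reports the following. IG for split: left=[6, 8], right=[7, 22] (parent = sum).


Parent = [13, 30], H_parent = 0.8841
H_left = 0.9852 (n=14), H_right = 0.7973 (n=29)
H_children = (14/43)·0.9852 + (29/43)·0.7973 = 0.8585
IG = 0.8841 - 0.8585 = 0.0256

0.0256


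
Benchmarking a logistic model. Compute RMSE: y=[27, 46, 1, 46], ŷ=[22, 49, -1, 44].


MSE = 42/4 = 10.5
RMSE = √(42/4) = 3.2404

3.2404


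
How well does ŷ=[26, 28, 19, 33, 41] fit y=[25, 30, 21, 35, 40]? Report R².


ȳ = 30.2
SS_res = Σ(y-ŷ)² = 14
SS_tot = Σ(y-ȳ)² = 230.8
R² = 1 - SS_res/SS_tot = 1 - 0.0607 = 0.9393

0.9393


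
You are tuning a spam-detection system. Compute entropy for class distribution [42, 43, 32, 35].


Probabilities: [42/152, 43/152, 32/152, 35/152] ≈ [0.2763, 0.2829, 0.2105, 0.2303]
H = -((42/152)·log₂(42/152) + (43/152)·log₂(43/152) + (32/152)·log₂(32/152) + (35/152)·log₂(35/152))
  = 1.9892 bits

1.9892 bits


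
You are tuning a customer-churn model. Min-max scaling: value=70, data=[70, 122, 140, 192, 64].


min=64, max=192
(70-64)/(192-64) = 6/128 = 0.0469

0.0469


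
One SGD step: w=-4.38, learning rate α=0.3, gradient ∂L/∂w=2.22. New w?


w_new = w - α·∇
= -4.38 - 0.3·2.22
= -4.38 - 0.666
= -5.046

-5.046


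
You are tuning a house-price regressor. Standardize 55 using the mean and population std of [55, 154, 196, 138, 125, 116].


μ = 130.6667, σ = 42.5036
z = (55 - 130.6667)/42.5036 = -1.7802

-1.7802


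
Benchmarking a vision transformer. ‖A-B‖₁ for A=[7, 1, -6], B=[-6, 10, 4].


d = |7+ 6| + |1-10| + |-6-4|
  = 13 + 9 + 10
  = 32

32


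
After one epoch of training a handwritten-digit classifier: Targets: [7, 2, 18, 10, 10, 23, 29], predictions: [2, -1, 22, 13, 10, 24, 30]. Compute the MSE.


Squared errors: (7-2)²=25, (2+ 1)²=9, (18-22)²=16, (10-13)²=9, (10-10)²=0, (23-24)²=1, (29-30)²=1
Sum = 61
MSE = 61/7 = 61/7

61/7


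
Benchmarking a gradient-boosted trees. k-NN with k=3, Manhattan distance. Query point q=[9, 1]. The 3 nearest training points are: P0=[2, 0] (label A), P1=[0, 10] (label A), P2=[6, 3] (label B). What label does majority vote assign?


d(q,P0) = 8  (label A)
d(q,P1) = 18  (label A)
d(q,P2) = 5  (label B)
Votes: A=2, B=1
Majority → A

A


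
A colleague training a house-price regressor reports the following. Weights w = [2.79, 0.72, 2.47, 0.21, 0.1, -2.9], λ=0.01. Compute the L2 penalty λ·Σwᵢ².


‖w‖₂² = (2.79)² + (0.72)² + (2.47)² + (0.21)² + (0.1)² + (-2.9)²
     = 7.7841 + 0.5184 + 6.1009 + 0.0441 + 0.01 + 8.41
     = 22.8675
λ·‖w‖₂² = 0.01·22.8675 = 0.228675

0.228675


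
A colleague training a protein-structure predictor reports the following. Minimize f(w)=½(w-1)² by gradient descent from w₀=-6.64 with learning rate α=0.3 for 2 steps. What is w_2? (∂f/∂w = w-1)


step 1: grad = -6.64-1 = -7.64; w = -6.64 - 0.3·(-7.64) = -4.348
step 2: grad = -4.348-1 = -5.348; w = -4.348 - 0.3·(-5.348) = -2.7436

-2.7436


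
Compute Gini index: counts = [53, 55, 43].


Probabilities: [53/151, 55/151, 43/151] ≈ [0.351, 0.3642, 0.2848]
Σpᵢ² = (2809 + 3025 + 1849)/151² = 7683/22801
Gini = 1 - Σpᵢ² = 1 - 7683/22801 = 0.663

0.663


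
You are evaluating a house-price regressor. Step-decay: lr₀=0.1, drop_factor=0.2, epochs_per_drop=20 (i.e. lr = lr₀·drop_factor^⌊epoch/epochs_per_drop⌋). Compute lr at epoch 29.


n_drops = ⌊29/20⌋ = 1
lr = 0.1·0.2^1 = 0.1·0.2 = 0.02

0.02


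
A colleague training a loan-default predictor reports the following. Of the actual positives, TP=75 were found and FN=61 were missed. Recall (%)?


Recall = TP/(TP+FN)
= 75/(75+61)
= 75/136 = 55.15%

55.15%


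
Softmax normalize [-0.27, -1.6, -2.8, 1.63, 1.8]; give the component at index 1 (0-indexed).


Exponentials: e^-0.27=0.7634, e^-1.6=0.2019, e^-2.8=0.0608, e^1.63=5.1039, e^1.8=6.0496
Sum = 12.1796
Softmax = [0.0627, 0.0166, 0.005, 0.4191, 0.4967]
p[1] = 0.2019/12.1796 = 0.0166

0.0166


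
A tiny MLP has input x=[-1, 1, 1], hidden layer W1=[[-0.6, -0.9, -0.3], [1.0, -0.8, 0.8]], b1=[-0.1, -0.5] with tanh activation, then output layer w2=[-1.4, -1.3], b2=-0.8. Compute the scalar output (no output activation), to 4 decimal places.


z1[0] = (-0.6)·(-1) + (-0.9)·(1) + (-0.3)·(1) - 0.1 = -0.7
z1[1] = (1.0)·(-1) + (-0.8)·(1) + (0.8)·(1) - 0.5 = -1.5
h = tanh(z1) = [-0.6044, -0.9051]
output = (-1.4)·(-0.6044) + (-1.3)·(-0.9051) - 0.8 = 1.2228

1.2228


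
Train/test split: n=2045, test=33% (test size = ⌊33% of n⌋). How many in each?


Test = ⌊2045·33/100⌋ = 674
Train = 2045 - 674 = 1371

Train: 1371, Test: 674


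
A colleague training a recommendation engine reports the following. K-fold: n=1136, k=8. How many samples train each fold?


Fold size = 1136/8 = 142
Training per fold = 1136 - 142 = 994

994


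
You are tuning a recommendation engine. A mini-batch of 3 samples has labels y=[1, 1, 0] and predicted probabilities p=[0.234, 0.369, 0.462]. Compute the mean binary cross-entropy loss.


L[0] = -ln(0.234) = 1.4524
L[1] = -ln(0.369) = 0.997
L[2] = -ln(1-0.462) = -ln(0.538) = 0.6199
mean = (1.4524 + 0.997 + 0.6199)/3 = 1.0231

1.0231


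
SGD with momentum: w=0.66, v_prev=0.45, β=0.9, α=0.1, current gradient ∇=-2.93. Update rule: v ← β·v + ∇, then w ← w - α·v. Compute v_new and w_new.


v_new = 0.9·0.45 - 2.93 = 0.405 - 2.93 = -2.525
w_new = 0.66 - 0.1·-2.525 = 0.66 + 0.2525 = 0.9125

v_new=-2.525, w_new=0.9125


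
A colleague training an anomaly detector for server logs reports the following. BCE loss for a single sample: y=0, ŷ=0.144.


BCE = -[y·ln(p) + (1-y)·ln(1-p)]
= -0 - 1·ln(1-0.144)
= -ln(0.856) = 0.1555

0.1555


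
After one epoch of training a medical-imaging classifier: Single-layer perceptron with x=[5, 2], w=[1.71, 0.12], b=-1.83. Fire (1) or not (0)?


z = (5)·(1.71) + (2)·(0.12) - 1.83
  = 6.96
step(z) = 1 (z≥0)

1


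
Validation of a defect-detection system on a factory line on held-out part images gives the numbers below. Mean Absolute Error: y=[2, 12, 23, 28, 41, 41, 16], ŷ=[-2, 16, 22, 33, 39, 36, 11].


Absolute errors: |2+ 2|=4, |12-16|=4, |23-22|=1, |28-33|=5, |41-39|=2, |41-36|=5, |16-11|=5
Sum = 26
MAE = 26/7 = 26/7

26/7


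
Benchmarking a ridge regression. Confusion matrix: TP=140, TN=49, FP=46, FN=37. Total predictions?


Total = TP + TN + FP + FN
= 140 + 49 + 46 + 37
= 272
(Predicted positive: 186, predicted negative: 86)

272


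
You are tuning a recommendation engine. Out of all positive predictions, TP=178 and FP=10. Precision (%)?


Precision = TP/(TP+FP)
= 178/(178+10)
= 178/188 = 94.68%

94.68%


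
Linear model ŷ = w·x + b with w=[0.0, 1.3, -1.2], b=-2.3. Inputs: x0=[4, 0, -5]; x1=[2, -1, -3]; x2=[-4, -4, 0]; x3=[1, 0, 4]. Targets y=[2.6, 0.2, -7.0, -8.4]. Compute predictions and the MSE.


ŷ0 = (0.0)·(4) + (1.3)·(0) + (-1.2)·(-5) - 2.3 = 3.7
ŷ1 = (0.0)·(2) + (1.3)·(-1) + (-1.2)·(-3) - 2.3 = 0.0
ŷ2 = (0.0)·(-4) + (1.3)·(-4) + (-1.2)·(0) - 2.3 = -7.5
ŷ3 = (0.0)·(1) + (1.3)·(0) + (-1.2)·(4) - 2.3 = -7.1
errors² = [1.21, 0.04, 0.25, 1.69]
MSE = 3.1900/4 = 0.7975

0.7975


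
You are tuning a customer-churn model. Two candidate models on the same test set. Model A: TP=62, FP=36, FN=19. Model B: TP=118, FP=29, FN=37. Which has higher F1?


Model A: P=62/98=0.6327, R=62/81=0.7654, F1=2PR/(P+R)=2TP/(2TP+FP+FN)=124/179=0.6927
Model B: P=118/147=0.8027, R=118/155=0.7613, F1=2PR/(P+R)=2TP/(2TP+FP+FN)=236/302=0.7815
0.6927 < 0.7815 → Model B

Model B


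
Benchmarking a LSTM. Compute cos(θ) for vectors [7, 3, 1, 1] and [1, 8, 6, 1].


A·B = 7·1 + 3·8 + 1·6 + 1·1 = 38
‖A‖ = √60 = 7.746, ‖B‖ = √102 = 10.0995
cos = 38/(√60·√102) = 38/√6120 = 0.4857

0.4857


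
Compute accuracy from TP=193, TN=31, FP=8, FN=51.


Accuracy = (TP+TN)/(TP+TN+FP+FN)
= (193+31)/(283)
= 224/283 = 79.15%

79.15%


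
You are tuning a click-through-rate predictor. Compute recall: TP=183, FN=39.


Recall = TP/(TP+FN)
= 183/(183+39)
= 183/222 = 82.43%

82.43%


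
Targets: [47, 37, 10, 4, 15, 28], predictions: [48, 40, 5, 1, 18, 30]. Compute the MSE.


Squared errors: (47-48)²=1, (37-40)²=9, (10-5)²=25, (4-1)²=9, (15-18)²=9, (28-30)²=4
Sum = 57
MSE = 57/6 = 19/2

19/2


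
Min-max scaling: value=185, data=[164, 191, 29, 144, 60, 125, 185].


min=29, max=191
(185-29)/(191-29) = 156/162 = 0.963

0.963


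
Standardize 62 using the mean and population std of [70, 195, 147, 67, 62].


μ = 108.2, σ = 53.5365
z = (62 - 108.2)/53.5365 = -0.863

-0.863


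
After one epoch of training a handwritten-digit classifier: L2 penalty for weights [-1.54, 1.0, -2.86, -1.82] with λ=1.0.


‖w‖₂² = (-1.54)² + (1.0)² + (-2.86)² + (-1.82)²
     = 2.3716 + 1 + 8.1796 + 3.3124
     = 14.8636
λ·‖w‖₂² = 1.0·14.8636 = 14.8636

14.8636


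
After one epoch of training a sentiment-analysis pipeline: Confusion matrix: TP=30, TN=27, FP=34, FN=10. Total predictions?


Total = TP + TN + FP + FN
= 30 + 27 + 34 + 10
= 101
(Predicted positive: 64, predicted negative: 37)

101


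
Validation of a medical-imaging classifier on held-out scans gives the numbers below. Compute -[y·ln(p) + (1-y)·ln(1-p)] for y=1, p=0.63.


BCE = -[y·ln(p) + (1-y)·ln(1-p)]
= -1·ln(0.63) - 0
= -ln(0.63) = 0.462

0.462


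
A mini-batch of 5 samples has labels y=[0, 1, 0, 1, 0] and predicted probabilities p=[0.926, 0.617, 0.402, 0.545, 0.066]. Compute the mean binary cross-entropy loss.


L[0] = -ln(1-0.926) = -ln(0.074) = 2.6037
L[1] = -ln(0.617) = 0.4829
L[2] = -ln(1-0.402) = -ln(0.598) = 0.5142
L[3] = -ln(0.545) = 0.607
L[4] = -ln(1-0.066) = -ln(0.934) = 0.0683
mean = (2.6037 + 0.4829 + 0.5142 + 0.607 + 0.0683)/5 = 0.8552

0.8552


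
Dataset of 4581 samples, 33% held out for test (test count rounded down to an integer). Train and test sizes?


Test = ⌊4581·33/100⌋ = 1511
Train = 4581 - 1511 = 3070

Train: 3070, Test: 1511


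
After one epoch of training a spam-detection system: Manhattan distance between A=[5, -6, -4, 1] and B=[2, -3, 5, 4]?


d = |5-2| + |-6+ 3| + |-4-5| + |1-4|
  = 3 + 3 + 9 + 3
  = 18

18


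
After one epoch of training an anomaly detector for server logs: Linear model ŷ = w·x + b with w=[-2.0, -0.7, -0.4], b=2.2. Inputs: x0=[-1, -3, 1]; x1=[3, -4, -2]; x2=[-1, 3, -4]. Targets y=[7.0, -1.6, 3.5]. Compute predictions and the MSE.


ŷ0 = (-2.0)·(-1) + (-0.7)·(-3) + (-0.4)·(1) + 2.2 = 5.9
ŷ1 = (-2.0)·(3) + (-0.7)·(-4) + (-0.4)·(-2) + 2.2 = -0.2
ŷ2 = (-2.0)·(-1) + (-0.7)·(3) + (-0.4)·(-4) + 2.2 = 3.7
errors² = [1.21, 1.96, 0.04]
MSE = 3.2100/3 = 1.07

1.07


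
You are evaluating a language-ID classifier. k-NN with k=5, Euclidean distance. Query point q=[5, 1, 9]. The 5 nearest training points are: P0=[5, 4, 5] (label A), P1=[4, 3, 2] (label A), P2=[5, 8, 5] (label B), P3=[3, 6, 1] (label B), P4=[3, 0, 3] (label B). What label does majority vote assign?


d(q,P0) = 5.0  (label A)
d(q,P1) = 7.3485  (label A)
d(q,P2) = 8.0623  (label B)
d(q,P3) = 9.6437  (label B)
d(q,P4) = 6.4031  (label B)
Votes: A=2, B=3
Majority → B

B


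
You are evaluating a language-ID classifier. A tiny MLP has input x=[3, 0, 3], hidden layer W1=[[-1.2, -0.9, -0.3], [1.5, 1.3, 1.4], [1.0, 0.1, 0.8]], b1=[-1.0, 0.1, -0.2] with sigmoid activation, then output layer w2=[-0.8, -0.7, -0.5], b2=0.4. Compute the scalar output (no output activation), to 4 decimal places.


z1[0] = (-1.2)·(3) + (-0.9)·(0) + (-0.3)·(3) - 1.0 = -5.5
z1[1] = (1.5)·(3) + (1.3)·(0) + (1.4)·(3) + 0.1 = 8.8
z1[2] = (1.0)·(3) + (0.1)·(0) + (0.8)·(3) - 0.2 = 5.2
h = sigmoid(z1) = [0.0041, 0.9998, 0.9945]
output = (-0.8)·(0.0041) + (-0.7)·(0.9998) + (-0.5)·(0.9945) + 0.4 = -0.8004

-0.8004


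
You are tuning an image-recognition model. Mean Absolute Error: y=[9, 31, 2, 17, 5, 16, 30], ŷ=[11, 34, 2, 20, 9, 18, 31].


Absolute errors: |9-11|=2, |31-34|=3, |2-2|=0, |17-20|=3, |5-9|=4, |16-18|=2, |30-31|=1
Sum = 15
MAE = 15/7 = 15/7

15/7


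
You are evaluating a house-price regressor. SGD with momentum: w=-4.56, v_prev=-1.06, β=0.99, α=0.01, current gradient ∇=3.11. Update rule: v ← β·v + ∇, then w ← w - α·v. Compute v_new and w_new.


v_new = 0.99·-1.06 + 3.11 = -1.0494 + 3.11 = 2.0606
w_new = -4.56 - 0.01·2.0606 = -4.56 - 0.020606 = -4.580606

v_new=2.0606, w_new=-4.580606


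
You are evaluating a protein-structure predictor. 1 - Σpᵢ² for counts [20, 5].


Probabilities: [20/25, 5/25] ≈ [0.8, 0.2]
Σpᵢ² = (400 + 25)/25² = 425/625
Gini = 1 - Σpᵢ² = 1 - 425/625 = 0.32

0.32


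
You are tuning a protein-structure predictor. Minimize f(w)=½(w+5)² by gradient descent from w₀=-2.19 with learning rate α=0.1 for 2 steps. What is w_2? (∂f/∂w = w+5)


step 1: grad = -2.19+5 = 2.81; w = -2.19 - 0.1·(2.81) = -2.471
step 2: grad = -2.471+5 = 2.529; w = -2.471 - 0.1·(2.529) = -2.7239

-2.7239


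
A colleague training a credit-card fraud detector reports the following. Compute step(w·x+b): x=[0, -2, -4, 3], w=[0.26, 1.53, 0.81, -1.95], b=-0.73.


z = (0)·(0.26) + (-2)·(1.53) + (-4)·(0.81) + (3)·(-1.95) - 0.73
  = -12.88
step(z) = 0 (z<0)

0


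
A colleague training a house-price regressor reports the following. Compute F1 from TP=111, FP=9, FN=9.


Precision = 111/120 = 0.925
Recall = 111/120 = 0.925
F1 = 2·P·R/(P+R) = 2·TP/(2·TP+FP+FN) = 222/(222+9+9) = 222/240 = 0.925

0.925


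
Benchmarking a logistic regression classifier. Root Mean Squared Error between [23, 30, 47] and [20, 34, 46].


MSE = 26/3 = 8.6667
RMSE = √(26/3) = 2.9439

2.9439


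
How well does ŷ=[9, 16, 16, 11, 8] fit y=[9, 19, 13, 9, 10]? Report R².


ȳ = 12
SS_res = Σ(y-ŷ)² = 26
SS_tot = Σ(y-ȳ)² = 72
R² = 1 - SS_res/SS_tot = 1 - 0.3611 = 0.6389

0.6389


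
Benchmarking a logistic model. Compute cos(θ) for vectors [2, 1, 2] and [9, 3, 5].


A·B = 2·9 + 1·3 + 2·5 = 31
‖A‖ = √9 = 3, ‖B‖ = √115 = 10.7238
cos = 31/(√9·√115) = 31/√1035 = 0.9636

0.9636


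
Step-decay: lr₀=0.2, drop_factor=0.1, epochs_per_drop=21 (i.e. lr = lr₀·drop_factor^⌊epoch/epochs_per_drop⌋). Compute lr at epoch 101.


n_drops = ⌊101/21⌋ = 4
lr = 0.2·0.1^4 = 0.2·0.0001 = 0.00002

0.00002


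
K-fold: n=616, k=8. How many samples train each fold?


Fold size = 616/8 = 77
Training per fold = 616 - 77 = 539

539


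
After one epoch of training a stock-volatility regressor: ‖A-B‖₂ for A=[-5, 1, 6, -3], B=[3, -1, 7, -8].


d = √((-5-3)² + (1+ 1)² + (6-7)² + (-3+ 8)²)
  = √(64 + 4 + 1 + 25)
  = √94 = 9.6954

9.6954


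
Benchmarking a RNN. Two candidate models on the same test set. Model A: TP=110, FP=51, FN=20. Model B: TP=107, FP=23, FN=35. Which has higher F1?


Model A: P=110/161=0.6832, R=110/130=0.8462, F1=2PR/(P+R)=2TP/(2TP+FP+FN)=220/291=0.756
Model B: P=107/130=0.8231, R=107/142=0.7535, F1=2PR/(P+R)=2TP/(2TP+FP+FN)=214/272=0.7868
0.756 < 0.7868 → Model B

Model B


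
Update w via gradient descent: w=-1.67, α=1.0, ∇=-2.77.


w_new = w - α·∇
= -1.67 - 1.0·-2.77
= -1.67 + 2.77
= 1.1

1.1


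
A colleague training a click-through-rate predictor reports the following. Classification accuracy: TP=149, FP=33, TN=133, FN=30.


Accuracy = (TP+TN)/(TP+TN+FP+FN)
= (149+133)/(345)
= 282/345 = 81.74%

81.74%


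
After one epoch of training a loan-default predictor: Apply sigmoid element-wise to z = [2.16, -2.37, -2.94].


σ(2.16) = 1/(1+e^-2.16) = 0.8966
σ(-2.37) = 1/(1+e^2.37) = 0.0855
σ(-2.94) = 1/(1+e^2.94) = 0.0502
result = [0.8966, 0.0855, 0.0502]

[0.8966, 0.0855, 0.0502]


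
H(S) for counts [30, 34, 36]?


Probabilities: [30/100, 34/100, 36/100] ≈ [0.3, 0.34, 0.36]
H = -((30/100)·log₂(30/100) + (34/100)·log₂(34/100) + (36/100)·log₂(36/100))
  = 1.5809 bits

1.5809 bits


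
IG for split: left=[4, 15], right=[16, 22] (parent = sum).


Parent = [20, 37], H_parent = 0.9348
H_left = 0.7425 (n=19), H_right = 0.9819 (n=38)
H_children = (19/57)·0.7425 + (38/57)·0.9819 = 0.9021
IG = 0.9348 - 0.9021 = 0.0327

0.0327


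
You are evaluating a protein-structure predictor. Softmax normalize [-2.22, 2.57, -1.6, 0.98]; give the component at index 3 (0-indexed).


Exponentials: e^-2.22=0.1086, e^2.57=13.0658, e^-1.6=0.2019, e^0.98=2.6645
Sum = 16.0408
Softmax = [0.0068, 0.8145, 0.0126, 0.1661]
p[3] = 2.6645/16.0408 = 0.1661

0.1661


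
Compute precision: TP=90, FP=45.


Precision = TP/(TP+FP)
= 90/(90+45)
= 90/135 = 66.67%

66.67%


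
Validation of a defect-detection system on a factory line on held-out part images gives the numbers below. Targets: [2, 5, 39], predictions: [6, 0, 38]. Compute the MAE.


Absolute errors: |2-6|=4, |5-0|=5, |39-38|=1
Sum = 10
MAE = 10/3 = 10/3

10/3


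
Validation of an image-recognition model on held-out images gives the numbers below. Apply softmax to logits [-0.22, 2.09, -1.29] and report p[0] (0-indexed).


Exponentials: e^-0.22=0.8025, e^2.09=8.0849, e^-1.29=0.2753
Sum = 9.1627
Softmax = [0.0876, 0.8824, 0.03]
p[0] = 0.8025/9.1627 = 0.0876

0.0876


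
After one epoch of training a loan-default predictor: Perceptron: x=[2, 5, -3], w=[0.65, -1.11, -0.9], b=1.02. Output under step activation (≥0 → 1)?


z = (2)·(0.65) + (5)·(-1.11) + (-3)·(-0.9) + 1.02
  = -0.53
step(z) = 0 (z<0)

0


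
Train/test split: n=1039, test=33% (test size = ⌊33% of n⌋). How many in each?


Test = ⌊1039·33/100⌋ = 342
Train = 1039 - 342 = 697

Train: 697, Test: 342


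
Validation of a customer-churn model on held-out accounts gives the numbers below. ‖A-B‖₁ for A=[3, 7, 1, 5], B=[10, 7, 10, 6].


d = |3-10| + |7-7| + |1-10| + |5-6|
  = 7 + 0 + 9 + 1
  = 17

17


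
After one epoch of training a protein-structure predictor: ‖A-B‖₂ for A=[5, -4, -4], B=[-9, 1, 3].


d = √((5+ 9)² + (-4-1)² + (-4-3)²)
  = √(196 + 25 + 49)
  = √270 = 16.4317

16.4317


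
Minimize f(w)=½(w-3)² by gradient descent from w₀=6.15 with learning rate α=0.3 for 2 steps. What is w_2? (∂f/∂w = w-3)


step 1: grad = 6.15-3 = 3.15; w = 6.15 - 0.3·(3.15) = 5.205
step 2: grad = 5.205-3 = 2.205; w = 5.205 - 0.3·(2.205) = 4.5435

4.5435


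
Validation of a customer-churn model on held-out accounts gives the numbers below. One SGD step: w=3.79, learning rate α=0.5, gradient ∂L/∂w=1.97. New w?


w_new = w - α·∇
= 3.79 - 0.5·1.97
= 3.79 - 0.985
= 2.805

2.805


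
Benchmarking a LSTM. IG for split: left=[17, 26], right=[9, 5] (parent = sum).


Parent = [26, 31], H_parent = 0.9944
H_left = 0.9682 (n=43), H_right = 0.9403 (n=14)
H_children = (43/57)·0.9682 + (14/57)·0.9403 = 0.9613
IG = 0.9944 - 0.9613 = 0.0331

0.0331


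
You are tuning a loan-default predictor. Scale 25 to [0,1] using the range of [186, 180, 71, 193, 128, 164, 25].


min=25, max=193
(25-25)/(193-25) = 0/168 = 0.0

0.0


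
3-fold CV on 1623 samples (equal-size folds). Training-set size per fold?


Fold size = 1623/3 = 541
Training per fold = 1623 - 541 = 1082

1082


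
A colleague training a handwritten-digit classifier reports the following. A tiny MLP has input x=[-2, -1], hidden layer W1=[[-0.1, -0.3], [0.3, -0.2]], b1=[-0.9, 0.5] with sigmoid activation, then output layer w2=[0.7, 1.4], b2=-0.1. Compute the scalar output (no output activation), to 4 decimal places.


z1[0] = (-0.1)·(-2) + (-0.3)·(-1) - 0.9 = -0.4
z1[1] = (0.3)·(-2) + (-0.2)·(-1) + 0.5 = 0.1
h = sigmoid(z1) = [0.4013, 0.525]
output = (0.7)·(0.4013) + (1.4)·(0.525) - 0.1 = 0.9159

0.9159


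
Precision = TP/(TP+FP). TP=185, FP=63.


Precision = TP/(TP+FP)
= 185/(185+63)
= 185/248 = 74.6%

74.6%


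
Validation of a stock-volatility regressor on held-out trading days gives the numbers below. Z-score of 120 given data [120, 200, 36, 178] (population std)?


μ = 133.5, σ = 63.4252
z = (120 - 133.5)/63.4252 = -0.2128

-0.2128


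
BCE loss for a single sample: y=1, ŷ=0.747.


BCE = -[y·ln(p) + (1-y)·ln(1-p)]
= -1·ln(0.747) - 0
= -ln(0.747) = 0.2917

0.2917


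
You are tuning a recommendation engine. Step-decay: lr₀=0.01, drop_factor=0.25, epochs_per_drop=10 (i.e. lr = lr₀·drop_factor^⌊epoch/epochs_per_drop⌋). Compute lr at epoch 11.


n_drops = ⌊11/10⌋ = 1
lr = 0.01·0.25^1 = 0.01·0.25 = 0.0025

0.0025


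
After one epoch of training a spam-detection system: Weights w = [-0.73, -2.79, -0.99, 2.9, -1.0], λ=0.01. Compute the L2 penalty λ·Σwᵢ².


‖w‖₂² = (-0.73)² + (-2.79)² + (-0.99)² + (2.9)² + (-1.0)²
     = 0.5329 + 7.7841 + 0.9801 + 8.41 + 1
     = 18.7071
λ·‖w‖₂² = 0.01·18.7071 = 0.187071

0.187071


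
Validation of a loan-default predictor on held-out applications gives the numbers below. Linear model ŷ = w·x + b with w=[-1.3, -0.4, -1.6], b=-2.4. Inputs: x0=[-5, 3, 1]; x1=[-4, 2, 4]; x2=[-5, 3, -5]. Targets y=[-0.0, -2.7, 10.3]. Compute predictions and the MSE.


ŷ0 = (-1.3)·(-5) + (-0.4)·(3) + (-1.6)·(1) - 2.4 = 1.3
ŷ1 = (-1.3)·(-4) + (-0.4)·(2) + (-1.6)·(4) - 2.4 = -4.4
ŷ2 = (-1.3)·(-5) + (-0.4)·(3) + (-1.6)·(-5) - 2.4 = 10.9
errors² = [1.69, 2.89, 0.36]
MSE = 4.9400/3 = 1.6467

1.6467
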